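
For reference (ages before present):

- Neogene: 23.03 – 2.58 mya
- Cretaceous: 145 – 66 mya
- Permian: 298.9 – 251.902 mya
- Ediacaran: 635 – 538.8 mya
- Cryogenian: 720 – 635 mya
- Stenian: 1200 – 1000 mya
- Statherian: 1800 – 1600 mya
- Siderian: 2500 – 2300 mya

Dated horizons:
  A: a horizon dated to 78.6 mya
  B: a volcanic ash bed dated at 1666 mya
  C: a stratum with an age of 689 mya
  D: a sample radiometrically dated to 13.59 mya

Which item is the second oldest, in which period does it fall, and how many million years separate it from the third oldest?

Larger Ma means older, so oldest first: B 1666 > C 689 > A 78.6 > D 13.59.
Counting 2 along gives C (689 Ma); the excerpt puts that inside the Cryogenian, 720–635 Ma.
Next in line is A (78.6 Ma), and 689 − 78.6 = 610.4 Myr.

C, in the Cryogenian; 610.4 million years to A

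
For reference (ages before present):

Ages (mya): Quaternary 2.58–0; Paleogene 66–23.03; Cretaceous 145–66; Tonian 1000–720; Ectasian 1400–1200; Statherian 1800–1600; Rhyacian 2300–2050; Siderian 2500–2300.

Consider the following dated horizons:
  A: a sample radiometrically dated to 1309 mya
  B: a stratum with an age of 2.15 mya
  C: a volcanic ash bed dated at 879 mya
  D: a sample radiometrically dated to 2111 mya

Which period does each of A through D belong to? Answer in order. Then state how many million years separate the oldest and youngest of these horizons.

A: 1309 Ma lies in 1400–1200 Ma, so Ectasian.
B: 2.15 Ma lies in 2.58–0 Ma, so Quaternary.
C: 879 Ma lies in 1000–720 Ma, so Tonian.
D: 2111 Ma lies in 2300–2050 Ma, so Rhyacian.
Oldest = 2111 Ma, youngest = 2.15 Ma → span 2108.85 Myr.

A — Ectasian; B — Quaternary; C — Tonian; D — Rhyacian; span 2108.85 million years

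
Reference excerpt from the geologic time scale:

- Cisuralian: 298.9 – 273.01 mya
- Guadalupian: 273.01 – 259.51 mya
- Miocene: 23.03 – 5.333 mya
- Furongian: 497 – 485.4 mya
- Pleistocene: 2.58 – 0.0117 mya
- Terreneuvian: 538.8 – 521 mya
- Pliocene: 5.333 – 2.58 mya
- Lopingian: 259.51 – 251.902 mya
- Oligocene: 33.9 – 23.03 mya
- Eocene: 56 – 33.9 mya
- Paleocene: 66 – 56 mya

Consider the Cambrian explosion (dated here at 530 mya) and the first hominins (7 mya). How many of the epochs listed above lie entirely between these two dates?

7

The older date is 530 Ma and the younger is 7 Ma.
Epochs with start < 530 and end > 7 Ma: Furongian (497–485.4), Cisuralian (298.9–273.01), Guadalupian (273.01–259.51), Lopingian (259.51–251.902), Paleocene (66–56), Eocene (56–33.9), Oligocene (33.9–23.03).
That is 7 complete epochs.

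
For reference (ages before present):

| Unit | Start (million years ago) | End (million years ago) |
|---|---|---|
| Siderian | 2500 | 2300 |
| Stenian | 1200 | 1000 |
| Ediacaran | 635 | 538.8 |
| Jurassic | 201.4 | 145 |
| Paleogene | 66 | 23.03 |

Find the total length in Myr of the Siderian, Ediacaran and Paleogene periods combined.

Each duration: Siderian = 200; Ediacaran = 96.2; Paleogene = 42.97.
Sum: 200 + 96.2 + 42.97 = 339.17 Myr.

339.17 million years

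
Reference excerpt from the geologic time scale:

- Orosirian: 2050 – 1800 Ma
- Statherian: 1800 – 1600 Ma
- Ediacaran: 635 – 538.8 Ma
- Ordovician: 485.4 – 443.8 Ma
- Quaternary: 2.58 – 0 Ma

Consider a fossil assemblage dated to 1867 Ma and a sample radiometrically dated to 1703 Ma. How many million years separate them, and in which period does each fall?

164 million years apart; the first in the Orosirian, the second in the Statherian

Elapsed time: 1867 − 1703 = 164 Myr.
1867 Ma lies within 2050–1800 Ma: Orosirian.
1703 Ma lies within 1800–1600 Ma: Statherian.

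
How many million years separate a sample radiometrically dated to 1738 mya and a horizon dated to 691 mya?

1738 − 691 = 1047 million years.

1047 million years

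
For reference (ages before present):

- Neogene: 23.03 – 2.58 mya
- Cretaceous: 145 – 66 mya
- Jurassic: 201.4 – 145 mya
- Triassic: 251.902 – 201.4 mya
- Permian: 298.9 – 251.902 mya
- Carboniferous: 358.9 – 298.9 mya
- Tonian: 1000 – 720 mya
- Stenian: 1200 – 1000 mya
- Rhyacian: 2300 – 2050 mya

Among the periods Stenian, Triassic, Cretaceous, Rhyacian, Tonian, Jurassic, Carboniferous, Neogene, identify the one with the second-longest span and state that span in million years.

Rhyacian, 250 million years

Start − end for each: Stenian 1200 − 1000 = 200; Triassic 251.902 − 201.4 = 50.502; Cretaceous 145 − 66 = 79; Rhyacian 2300 − 2050 = 250; Tonian 1000 − 720 = 280; Jurassic 201.4 − 145 = 56.4; Carboniferous 358.9 − 298.9 = 60; Neogene 23.03 − 2.58 = 20.45.
Ranking these from longest: Tonian > Rhyacian > Stenian > Cretaceous > Carboniferous > Jurassic > Triassic > Neogene.
Position 2 in that ranking is Rhyacian, which lasted 250 Myr.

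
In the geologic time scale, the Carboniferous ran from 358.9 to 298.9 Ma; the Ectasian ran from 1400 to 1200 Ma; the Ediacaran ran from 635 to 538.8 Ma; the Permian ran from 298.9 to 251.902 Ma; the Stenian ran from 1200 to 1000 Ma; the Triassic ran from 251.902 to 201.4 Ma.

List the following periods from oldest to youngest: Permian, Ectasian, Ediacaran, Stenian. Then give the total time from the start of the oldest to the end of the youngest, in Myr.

Ectasian → Stenian → Ediacaran → Permian; total span 1148.098 Myr

From the excerpt: Permian 298.9–251.902; Ectasian 1400–1200; Ediacaran 635–538.8; Stenian 1200–1000 (Ma).
Larger Ma is earlier, so the oldest is Ectasian and the youngest is Permian; oldest to youngest: Ectasian, Stenian, Ediacaran, Permian.
Oldest start 1400 minus youngest end 251.902 gives 1148.098 Myr overall.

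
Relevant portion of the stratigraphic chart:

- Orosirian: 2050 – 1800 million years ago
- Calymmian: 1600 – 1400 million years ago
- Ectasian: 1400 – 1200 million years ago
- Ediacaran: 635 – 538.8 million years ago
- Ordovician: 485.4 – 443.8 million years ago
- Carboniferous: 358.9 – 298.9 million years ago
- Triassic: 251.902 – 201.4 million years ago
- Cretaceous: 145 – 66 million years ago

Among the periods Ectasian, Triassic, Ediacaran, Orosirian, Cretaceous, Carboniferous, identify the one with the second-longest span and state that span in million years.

Ectasian, 200 million years

Start − end for each: Ectasian 1400 − 1200 = 200; Triassic 251.902 − 201.4 = 50.502; Ediacaran 635 − 538.8 = 96.2; Orosirian 2050 − 1800 = 250; Cretaceous 145 − 66 = 79; Carboniferous 358.9 − 298.9 = 60.
Ranking these from longest: Orosirian > Ectasian > Ediacaran > Cretaceous > Carboniferous > Triassic.
Position 2 in that ranking is Ectasian, which lasted 200 Myr.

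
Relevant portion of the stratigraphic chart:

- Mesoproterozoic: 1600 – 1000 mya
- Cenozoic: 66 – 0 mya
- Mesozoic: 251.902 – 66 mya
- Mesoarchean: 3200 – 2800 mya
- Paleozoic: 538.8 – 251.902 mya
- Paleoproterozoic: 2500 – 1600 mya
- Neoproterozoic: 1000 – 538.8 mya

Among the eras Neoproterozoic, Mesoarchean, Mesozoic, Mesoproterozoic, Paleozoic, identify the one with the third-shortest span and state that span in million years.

Mesoarchean, 400 million years

Durations: Neoproterozoic 461.2; Mesoarchean 400; Mesozoic 185.902; Mesoproterozoic 600; Paleozoic 286.898 Myr.
Sorted shortest-first: Mesozoic (185.902), Paleozoic (286.898), Mesoarchean (400), Neoproterozoic (461.2), Mesoproterozoic (600).
The third shortest is Mesoarchean at 400 Myr.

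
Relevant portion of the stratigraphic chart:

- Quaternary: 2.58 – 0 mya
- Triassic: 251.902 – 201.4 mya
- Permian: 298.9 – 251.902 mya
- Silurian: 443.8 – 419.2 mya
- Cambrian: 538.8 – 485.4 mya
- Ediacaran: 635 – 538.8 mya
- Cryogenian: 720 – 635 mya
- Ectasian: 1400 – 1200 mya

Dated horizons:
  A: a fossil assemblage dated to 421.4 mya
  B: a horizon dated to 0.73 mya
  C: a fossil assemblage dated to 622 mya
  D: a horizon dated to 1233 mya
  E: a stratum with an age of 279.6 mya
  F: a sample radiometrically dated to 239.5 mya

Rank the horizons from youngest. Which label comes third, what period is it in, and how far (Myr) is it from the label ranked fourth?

Smaller Ma means younger, so youngest first: B 0.73 < F 239.5 < E 279.6 < A 421.4 < C 622 < D 1233.
Counting 3 along gives E (279.6 Ma); the excerpt puts that inside the Permian, 298.9–251.902 Ma.
Next in line is A (421.4 Ma), and 421.4 − 279.6 = 141.8 Myr.

E, in the Permian; 141.8 million years to A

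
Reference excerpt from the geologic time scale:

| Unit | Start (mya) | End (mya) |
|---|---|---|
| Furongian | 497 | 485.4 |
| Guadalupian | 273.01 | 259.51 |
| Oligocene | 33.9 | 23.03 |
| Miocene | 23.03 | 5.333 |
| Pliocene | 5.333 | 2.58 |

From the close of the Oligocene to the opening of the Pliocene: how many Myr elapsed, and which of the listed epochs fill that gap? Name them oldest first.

17.697 million years; Miocene

End of Oligocene = 23.03 Ma; start of Pliocene = 5.333 Ma.
Gap = 23.03 − 5.333 = 17.697 Myr.
Epochs wholly inside 23.03–5.333 Ma: Miocene (23.03–5.333).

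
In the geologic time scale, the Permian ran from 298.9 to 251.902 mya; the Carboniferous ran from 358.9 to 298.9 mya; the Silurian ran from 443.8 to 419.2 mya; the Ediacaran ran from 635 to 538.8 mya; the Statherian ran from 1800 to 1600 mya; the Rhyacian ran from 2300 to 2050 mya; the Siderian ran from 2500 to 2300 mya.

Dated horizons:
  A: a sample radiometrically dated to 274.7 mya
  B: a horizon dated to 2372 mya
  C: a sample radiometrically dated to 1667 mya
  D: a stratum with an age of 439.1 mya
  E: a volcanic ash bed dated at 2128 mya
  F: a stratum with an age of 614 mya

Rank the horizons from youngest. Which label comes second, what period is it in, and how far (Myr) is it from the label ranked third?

Sorted youngest-first by Ma: A (274.7), D (439.1), F (614), C (1667), E (2128), B (2372).
The second youngest is D at 439.1 Ma, which lies in 443.8–419.2 Ma: the Silurian.
The third youngest is F at 614 Ma; separation = |439.1 − 614| = 174.9 Myr.

D, in the Silurian; 174.9 million years to F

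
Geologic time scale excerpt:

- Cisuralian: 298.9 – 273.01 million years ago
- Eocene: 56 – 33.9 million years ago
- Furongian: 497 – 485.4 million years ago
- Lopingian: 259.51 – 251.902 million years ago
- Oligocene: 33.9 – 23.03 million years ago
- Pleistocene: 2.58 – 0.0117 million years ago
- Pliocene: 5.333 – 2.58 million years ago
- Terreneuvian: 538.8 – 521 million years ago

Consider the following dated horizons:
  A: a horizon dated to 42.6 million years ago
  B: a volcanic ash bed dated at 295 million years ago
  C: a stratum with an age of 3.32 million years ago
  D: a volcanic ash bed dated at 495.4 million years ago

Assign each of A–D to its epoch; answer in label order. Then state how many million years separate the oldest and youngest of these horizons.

A: 42.6 Ma lies in 56–33.9 Ma, so Eocene.
B: 295 Ma lies in 298.9–273.01 Ma, so Cisuralian.
C: 3.32 Ma lies in 5.333–2.58 Ma, so Pliocene.
D: 495.4 Ma lies in 497–485.4 Ma, so Furongian.
Oldest = 495.4 Ma, youngest = 3.32 Ma → span 492.08 Myr.

A — Eocene; B — Cisuralian; C — Pliocene; D — Furongian; span 492.08 million years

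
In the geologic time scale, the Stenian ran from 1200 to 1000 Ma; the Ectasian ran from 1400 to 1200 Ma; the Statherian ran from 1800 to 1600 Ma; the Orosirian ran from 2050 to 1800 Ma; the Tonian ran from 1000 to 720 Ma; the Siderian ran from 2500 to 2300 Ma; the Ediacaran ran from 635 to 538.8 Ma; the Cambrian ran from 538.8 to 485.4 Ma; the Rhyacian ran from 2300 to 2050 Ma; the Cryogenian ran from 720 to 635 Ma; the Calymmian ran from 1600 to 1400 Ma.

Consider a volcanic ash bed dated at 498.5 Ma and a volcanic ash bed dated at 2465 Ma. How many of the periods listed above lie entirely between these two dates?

The older date is 2465 Ma and the younger is 498.5 Ma.
Periods with start < 2465 and end > 498.5 Ma: Rhyacian (2300–2050), Orosirian (2050–1800), Statherian (1800–1600), Calymmian (1600–1400), Ectasian (1400–1200), Stenian (1200–1000), Tonian (1000–720), Cryogenian (720–635), Ediacaran (635–538.8).
That is 9 complete periods.

9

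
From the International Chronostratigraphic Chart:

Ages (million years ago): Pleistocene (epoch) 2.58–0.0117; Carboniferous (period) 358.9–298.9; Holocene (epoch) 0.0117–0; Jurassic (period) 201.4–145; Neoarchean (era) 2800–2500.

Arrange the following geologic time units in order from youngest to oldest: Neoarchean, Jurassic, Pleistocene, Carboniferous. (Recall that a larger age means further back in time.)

Pleistocene, Jurassic, Carboniferous, Neoarchean

The oldest of these is Neoarchean (starts 2800 Ma) and the youngest is Pleistocene (ends 0.0117 Ma).
In between, by decreasing start age: Carboniferous (358.9), Jurassic (201.4).
Listing youngest first means reversing that sequence.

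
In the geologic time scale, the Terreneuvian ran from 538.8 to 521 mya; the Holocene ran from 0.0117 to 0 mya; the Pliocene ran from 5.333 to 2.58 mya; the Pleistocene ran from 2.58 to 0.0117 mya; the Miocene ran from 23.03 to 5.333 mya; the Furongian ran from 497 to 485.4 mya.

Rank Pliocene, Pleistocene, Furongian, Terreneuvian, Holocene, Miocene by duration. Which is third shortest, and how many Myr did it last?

Start − end for each: Pliocene 5.333 − 2.58 = 2.753; Pleistocene 2.58 − 0.0117 = 2.5683; Furongian 497 − 485.4 = 11.6; Terreneuvian 538.8 − 521 = 17.8; Holocene 0.0117 − 0 = 0.0117; Miocene 23.03 − 5.333 = 17.697.
Ranking these from shortest: Holocene < Pleistocene < Pliocene < Furongian < Miocene < Terreneuvian.
Position 3 in that ranking is Pliocene, which lasted 2.753 Myr.

Pliocene, 2.753 million years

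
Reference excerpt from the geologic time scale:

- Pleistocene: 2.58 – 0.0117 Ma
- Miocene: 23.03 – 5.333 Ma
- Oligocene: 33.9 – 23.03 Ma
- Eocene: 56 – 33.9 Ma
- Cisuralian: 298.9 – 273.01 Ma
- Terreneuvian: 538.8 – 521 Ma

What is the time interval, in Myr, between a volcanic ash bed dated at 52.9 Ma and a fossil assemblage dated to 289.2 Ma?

236.3 million years

289.2 − 52.9 = 236.3 million years.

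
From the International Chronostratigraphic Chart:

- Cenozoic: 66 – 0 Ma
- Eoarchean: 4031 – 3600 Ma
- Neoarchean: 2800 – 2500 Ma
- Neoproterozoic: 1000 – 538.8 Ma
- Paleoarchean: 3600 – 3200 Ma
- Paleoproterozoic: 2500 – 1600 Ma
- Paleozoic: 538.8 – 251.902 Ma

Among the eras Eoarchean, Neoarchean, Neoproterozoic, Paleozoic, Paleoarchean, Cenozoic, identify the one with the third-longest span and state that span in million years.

Paleoarchean, 400 million years

Durations: Eoarchean 431; Neoarchean 300; Neoproterozoic 461.2; Paleozoic 286.898; Paleoarchean 400; Cenozoic 66 Myr.
Sorted longest-first: Neoproterozoic (461.2), Eoarchean (431), Paleoarchean (400), Neoarchean (300), Paleozoic (286.898), Cenozoic (66).
The third longest is Paleoarchean at 400 Myr.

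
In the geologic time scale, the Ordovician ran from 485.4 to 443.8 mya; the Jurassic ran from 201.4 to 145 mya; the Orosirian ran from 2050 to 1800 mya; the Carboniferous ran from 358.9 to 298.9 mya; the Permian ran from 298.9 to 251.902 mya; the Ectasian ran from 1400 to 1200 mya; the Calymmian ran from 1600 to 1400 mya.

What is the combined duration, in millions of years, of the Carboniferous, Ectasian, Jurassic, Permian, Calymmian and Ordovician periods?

Each duration: Carboniferous = 60; Ectasian = 200; Jurassic = 56.4; Permian = 46.998; Calymmian = 200; Ordovician = 41.6.
Sum: 60 + 200 + 56.4 + 46.998 + 200 + 41.6 = 604.998 Myr.

604.998 million years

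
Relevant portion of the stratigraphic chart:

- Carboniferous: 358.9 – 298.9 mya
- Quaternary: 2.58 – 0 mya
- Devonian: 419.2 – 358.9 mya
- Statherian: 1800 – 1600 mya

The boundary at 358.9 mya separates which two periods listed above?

The Devonian ends at 358.9 mya and the Carboniferous begins at 358.9 mya, so they share that boundary.

Devonian and Carboniferous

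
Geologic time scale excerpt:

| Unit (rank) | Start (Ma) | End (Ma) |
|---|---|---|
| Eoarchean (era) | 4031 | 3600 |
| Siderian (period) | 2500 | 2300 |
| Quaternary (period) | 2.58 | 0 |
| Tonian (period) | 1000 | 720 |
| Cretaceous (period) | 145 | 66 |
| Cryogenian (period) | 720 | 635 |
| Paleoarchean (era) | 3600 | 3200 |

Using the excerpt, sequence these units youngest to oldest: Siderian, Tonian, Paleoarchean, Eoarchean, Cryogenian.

Cryogenian, Tonian, Siderian, Paleoarchean, Eoarchean

The oldest of these is Eoarchean (starts 4031 Ma) and the youngest is Cryogenian (ends 635 Ma).
In between, by decreasing start age: Paleoarchean (3600), Siderian (2500), Tonian (1000).
Listing youngest first means reversing that sequence.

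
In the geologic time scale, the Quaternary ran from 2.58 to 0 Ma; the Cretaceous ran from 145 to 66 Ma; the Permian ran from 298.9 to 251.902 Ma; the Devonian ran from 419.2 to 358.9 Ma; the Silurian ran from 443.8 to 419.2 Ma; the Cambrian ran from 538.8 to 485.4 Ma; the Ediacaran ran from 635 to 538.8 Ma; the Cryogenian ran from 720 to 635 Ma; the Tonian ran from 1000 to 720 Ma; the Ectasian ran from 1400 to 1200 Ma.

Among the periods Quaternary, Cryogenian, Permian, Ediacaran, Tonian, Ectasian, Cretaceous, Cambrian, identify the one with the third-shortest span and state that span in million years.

Cambrian, 53.4 million years

Durations: Quaternary 2.58; Cryogenian 85; Permian 46.998; Ediacaran 96.2; Tonian 280; Ectasian 200; Cretaceous 79; Cambrian 53.4 Myr.
Sorted shortest-first: Quaternary (2.58), Permian (46.998), Cambrian (53.4), Cretaceous (79), Cryogenian (85), Ediacaran (96.2), Ectasian (200), Tonian (280).
The third shortest is Cambrian at 53.4 Myr.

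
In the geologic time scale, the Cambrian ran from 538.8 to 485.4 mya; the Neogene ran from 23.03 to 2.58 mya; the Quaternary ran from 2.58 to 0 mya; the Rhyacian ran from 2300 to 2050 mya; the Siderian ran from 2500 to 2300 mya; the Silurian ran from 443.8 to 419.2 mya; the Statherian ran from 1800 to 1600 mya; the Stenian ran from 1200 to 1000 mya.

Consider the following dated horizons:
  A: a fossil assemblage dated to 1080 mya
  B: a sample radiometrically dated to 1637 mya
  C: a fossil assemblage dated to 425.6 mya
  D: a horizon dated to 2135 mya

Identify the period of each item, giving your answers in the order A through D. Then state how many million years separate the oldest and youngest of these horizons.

A: 1080 Ma lies in 1200–1000 Ma, so Stenian.
B: 1637 Ma lies in 1800–1600 Ma, so Statherian.
C: 425.6 Ma lies in 443.8–419.2 Ma, so Silurian.
D: 2135 Ma lies in 2300–2050 Ma, so Rhyacian.
Oldest = 2135 Ma, youngest = 425.6 Ma → span 1709.4 Myr.

A — Stenian; B — Statherian; C — Silurian; D — Rhyacian; span 1709.4 million years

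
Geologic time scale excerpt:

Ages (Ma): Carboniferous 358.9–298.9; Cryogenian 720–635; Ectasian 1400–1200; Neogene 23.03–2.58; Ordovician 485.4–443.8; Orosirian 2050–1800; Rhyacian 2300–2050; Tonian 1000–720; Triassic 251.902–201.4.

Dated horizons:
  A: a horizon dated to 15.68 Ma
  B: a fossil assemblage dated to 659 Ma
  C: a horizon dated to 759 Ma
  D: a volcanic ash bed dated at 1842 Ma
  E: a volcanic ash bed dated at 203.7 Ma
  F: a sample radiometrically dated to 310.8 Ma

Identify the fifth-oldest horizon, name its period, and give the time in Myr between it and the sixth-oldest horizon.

E, in the Triassic; 188.02 million years to A

Larger Ma means older, so oldest first: D 1842 > C 759 > B 659 > F 310.8 > E 203.7 > A 15.68.
Counting 5 along gives E (203.7 Ma); the excerpt puts that inside the Triassic, 251.902–201.4 Ma.
Next in line is A (15.68 Ma), and 203.7 − 15.68 = 188.02 Myr.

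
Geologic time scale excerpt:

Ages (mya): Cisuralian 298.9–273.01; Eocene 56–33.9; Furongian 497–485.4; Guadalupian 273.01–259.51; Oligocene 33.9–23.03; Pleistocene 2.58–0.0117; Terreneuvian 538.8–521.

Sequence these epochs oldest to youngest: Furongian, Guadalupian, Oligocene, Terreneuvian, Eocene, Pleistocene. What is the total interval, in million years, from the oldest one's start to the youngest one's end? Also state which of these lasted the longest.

Start ages (Ma): Terreneuvian 538.8, Furongian 497, Guadalupian 273.01, Eocene 56, Oligocene 33.9, Pleistocene 2.58.
Ordered oldest to youngest: Terreneuvian, Furongian, Guadalupian, Eocene, Oligocene, Pleistocene.
Span = 538.8 − 0.0117 = 538.7883 Myr.
Durations: Terreneuvian 17.8, Oligocene 10.87, Furongian 11.6, Guadalupian 13.5, Pleistocene 2.5683, Eocene 22.1 → longest is Eocene (22.1 Myr).

Terreneuvian, Furongian, Guadalupian, Eocene, Oligocene, Pleistocene; total span 538.7883 Myr; longest is Eocene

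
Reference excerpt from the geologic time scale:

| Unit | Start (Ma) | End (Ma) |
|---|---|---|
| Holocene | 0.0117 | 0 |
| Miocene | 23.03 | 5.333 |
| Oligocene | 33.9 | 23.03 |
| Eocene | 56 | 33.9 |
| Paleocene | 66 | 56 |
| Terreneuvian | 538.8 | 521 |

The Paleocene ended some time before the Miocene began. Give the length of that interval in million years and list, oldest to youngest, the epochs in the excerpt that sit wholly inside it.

End of Paleocene = 56 Ma; start of Miocene = 23.03 Ma.
Gap = 56 − 23.03 = 32.97 Myr.
Epochs wholly inside 56–23.03 Ma: Eocene (56–33.9), Oligocene (33.9–23.03).

32.97 million years; Eocene, Oligocene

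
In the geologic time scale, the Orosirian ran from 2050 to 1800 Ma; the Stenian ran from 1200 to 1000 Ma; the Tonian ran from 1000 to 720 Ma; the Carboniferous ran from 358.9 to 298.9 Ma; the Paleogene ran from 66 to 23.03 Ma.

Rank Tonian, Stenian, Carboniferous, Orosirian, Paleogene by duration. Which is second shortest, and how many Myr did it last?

Start − end for each: Tonian 1000 − 720 = 280; Stenian 1200 − 1000 = 200; Carboniferous 358.9 − 298.9 = 60; Orosirian 2050 − 1800 = 250; Paleogene 66 − 23.03 = 42.97.
Ranking these from shortest: Paleogene < Carboniferous < Stenian < Orosirian < Tonian.
Position 2 in that ranking is Carboniferous, which lasted 60 Myr.

Carboniferous, 60 million years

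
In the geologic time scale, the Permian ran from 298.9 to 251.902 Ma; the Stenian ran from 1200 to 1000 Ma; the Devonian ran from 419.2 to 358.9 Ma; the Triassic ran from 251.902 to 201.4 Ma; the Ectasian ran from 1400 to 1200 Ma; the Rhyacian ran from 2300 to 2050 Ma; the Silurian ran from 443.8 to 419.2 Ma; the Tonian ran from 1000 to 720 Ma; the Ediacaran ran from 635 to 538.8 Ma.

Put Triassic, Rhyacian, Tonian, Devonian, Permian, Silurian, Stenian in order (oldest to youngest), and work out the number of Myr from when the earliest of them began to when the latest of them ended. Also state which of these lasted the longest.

Rhyacian → Stenian → Tonian → Silurian → Devonian → Permian → Triassic; total span 2098.6 Myr; longest is Tonian

Start ages (Ma): Rhyacian 2300, Stenian 1200, Tonian 1000, Silurian 443.8, Devonian 419.2, Permian 298.9, Triassic 251.902.
Ordered oldest to youngest: Rhyacian, Stenian, Tonian, Silurian, Devonian, Permian, Triassic.
Span = 2300 − 201.4 = 2098.6 Myr.
Durations: Permian 46.998, Silurian 24.6, Stenian 200, Rhyacian 250, Tonian 280, Triassic 50.502, Devonian 60.3 → longest is Tonian (280 Myr).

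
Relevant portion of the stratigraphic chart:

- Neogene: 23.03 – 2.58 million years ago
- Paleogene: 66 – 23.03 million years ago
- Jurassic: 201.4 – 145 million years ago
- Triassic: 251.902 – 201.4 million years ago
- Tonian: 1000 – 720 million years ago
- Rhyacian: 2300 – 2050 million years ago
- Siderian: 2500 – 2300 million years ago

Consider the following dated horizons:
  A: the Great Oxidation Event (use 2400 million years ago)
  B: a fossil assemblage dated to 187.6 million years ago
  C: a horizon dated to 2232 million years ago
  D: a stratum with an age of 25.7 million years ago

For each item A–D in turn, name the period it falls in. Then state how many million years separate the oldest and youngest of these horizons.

A — Siderian; B — Jurassic; C — Rhyacian; D — Paleogene; span 2374.3 million years

A: 2400 Ma lies in 2500–2300 Ma, so Siderian.
B: 187.6 Ma lies in 201.4–145 Ma, so Jurassic.
C: 2232 Ma lies in 2300–2050 Ma, so Rhyacian.
D: 25.7 Ma lies in 66–23.03 Ma, so Paleogene.
Oldest = 2400 Ma, youngest = 25.7 Ma → span 2374.3 Myr.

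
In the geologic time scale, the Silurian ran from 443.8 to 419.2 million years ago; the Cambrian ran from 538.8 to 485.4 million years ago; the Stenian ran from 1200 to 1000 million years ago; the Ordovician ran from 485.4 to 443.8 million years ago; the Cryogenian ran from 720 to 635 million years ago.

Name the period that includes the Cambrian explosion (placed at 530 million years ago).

530 Ma lies between 538.8 and 485.4 Ma, so it falls in the Cambrian.

Cambrian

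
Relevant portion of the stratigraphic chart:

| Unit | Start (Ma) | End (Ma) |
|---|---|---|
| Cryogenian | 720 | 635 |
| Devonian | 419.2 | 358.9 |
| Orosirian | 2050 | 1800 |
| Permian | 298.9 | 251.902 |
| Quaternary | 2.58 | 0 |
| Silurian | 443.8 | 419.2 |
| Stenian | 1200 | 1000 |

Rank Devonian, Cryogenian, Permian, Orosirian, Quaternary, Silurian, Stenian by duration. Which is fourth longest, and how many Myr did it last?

Durations: Devonian 60.3; Cryogenian 85; Permian 46.998; Orosirian 250; Quaternary 2.58; Silurian 24.6; Stenian 200 Myr.
Sorted longest-first: Orosirian (250), Stenian (200), Cryogenian (85), Devonian (60.3), Permian (46.998), Silurian (24.6), Quaternary (2.58).
The fourth longest is Devonian at 60.3 Myr.

Devonian, 60.3 million years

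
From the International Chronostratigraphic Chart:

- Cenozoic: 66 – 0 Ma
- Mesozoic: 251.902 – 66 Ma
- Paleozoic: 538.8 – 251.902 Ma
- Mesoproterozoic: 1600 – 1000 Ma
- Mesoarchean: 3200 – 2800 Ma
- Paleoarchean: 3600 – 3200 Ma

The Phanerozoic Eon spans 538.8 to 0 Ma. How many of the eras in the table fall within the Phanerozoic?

Eras inside 538.8–0 Ma: Paleozoic, Mesozoic, Cenozoic — 3 in total.

3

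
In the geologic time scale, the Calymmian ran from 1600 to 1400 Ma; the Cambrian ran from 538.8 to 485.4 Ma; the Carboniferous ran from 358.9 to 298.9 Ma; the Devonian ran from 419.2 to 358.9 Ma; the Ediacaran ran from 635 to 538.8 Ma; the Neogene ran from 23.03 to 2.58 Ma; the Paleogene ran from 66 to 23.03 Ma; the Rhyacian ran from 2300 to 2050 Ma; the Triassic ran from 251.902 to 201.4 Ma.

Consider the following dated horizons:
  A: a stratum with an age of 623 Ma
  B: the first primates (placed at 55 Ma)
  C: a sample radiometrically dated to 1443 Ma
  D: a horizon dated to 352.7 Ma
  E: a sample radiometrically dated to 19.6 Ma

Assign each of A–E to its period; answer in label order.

Match each age against the start–end ranges in the excerpt: A = 623 Ma → Ediacaran (635–538.8); B = 55 Ma → Paleogene (66–23.03); C = 1443 Ma → Calymmian (1600–1400); D = 352.7 Ma → Carboniferous (358.9–298.9); E = 19.6 Ma → Neogene (23.03–2.58).

A — Ediacaran; B — Paleogene; C — Calymmian; D — Carboniferous; E — Neogene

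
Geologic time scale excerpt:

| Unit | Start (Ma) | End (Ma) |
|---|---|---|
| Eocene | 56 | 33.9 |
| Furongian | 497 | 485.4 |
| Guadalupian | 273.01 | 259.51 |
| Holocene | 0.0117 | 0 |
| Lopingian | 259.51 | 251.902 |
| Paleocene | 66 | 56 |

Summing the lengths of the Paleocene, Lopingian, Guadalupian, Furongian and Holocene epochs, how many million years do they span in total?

Each duration: Paleocene = 10; Lopingian = 7.608; Guadalupian = 13.5; Furongian = 11.6; Holocene = 0.0117.
Sum: 10 + 7.608 + 13.5 + 11.6 + 0.0117 = 42.7197 Myr.

42.7197 million years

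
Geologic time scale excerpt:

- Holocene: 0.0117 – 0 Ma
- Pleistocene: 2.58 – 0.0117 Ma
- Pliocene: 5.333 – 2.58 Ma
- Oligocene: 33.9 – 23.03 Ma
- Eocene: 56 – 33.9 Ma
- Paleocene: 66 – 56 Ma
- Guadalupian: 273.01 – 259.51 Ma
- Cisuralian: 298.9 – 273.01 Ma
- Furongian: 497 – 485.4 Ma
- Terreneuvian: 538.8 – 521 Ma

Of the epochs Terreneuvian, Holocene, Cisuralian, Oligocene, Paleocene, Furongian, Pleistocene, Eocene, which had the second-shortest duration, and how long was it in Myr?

Pleistocene, 2.5683 million years

Durations: Terreneuvian 17.8; Holocene 0.0117; Cisuralian 25.89; Oligocene 10.87; Paleocene 10; Furongian 11.6; Pleistocene 2.5683; Eocene 22.1 Myr.
Sorted shortest-first: Holocene (0.0117), Pleistocene (2.5683), Paleocene (10), Oligocene (10.87), Furongian (11.6), Terreneuvian (17.8), Eocene (22.1), Cisuralian (25.89).
The second shortest is Pleistocene at 2.5683 Myr.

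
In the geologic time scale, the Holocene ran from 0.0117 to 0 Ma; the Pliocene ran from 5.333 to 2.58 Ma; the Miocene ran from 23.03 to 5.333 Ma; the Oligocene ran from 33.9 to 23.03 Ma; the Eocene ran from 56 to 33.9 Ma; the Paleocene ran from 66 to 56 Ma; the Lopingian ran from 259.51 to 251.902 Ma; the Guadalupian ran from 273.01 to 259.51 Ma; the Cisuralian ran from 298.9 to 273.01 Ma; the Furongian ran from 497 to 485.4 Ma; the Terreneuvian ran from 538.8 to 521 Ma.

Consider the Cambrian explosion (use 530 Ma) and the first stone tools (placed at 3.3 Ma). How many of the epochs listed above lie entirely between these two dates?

The older date is 530 Ma and the younger is 3.3 Ma.
Epochs with start < 530 and end > 3.3 Ma: Furongian (497–485.4), Cisuralian (298.9–273.01), Guadalupian (273.01–259.51), Lopingian (259.51–251.902), Paleocene (66–56), Eocene (56–33.9), Oligocene (33.9–23.03), Miocene (23.03–5.333).
That is 8 complete epochs.

8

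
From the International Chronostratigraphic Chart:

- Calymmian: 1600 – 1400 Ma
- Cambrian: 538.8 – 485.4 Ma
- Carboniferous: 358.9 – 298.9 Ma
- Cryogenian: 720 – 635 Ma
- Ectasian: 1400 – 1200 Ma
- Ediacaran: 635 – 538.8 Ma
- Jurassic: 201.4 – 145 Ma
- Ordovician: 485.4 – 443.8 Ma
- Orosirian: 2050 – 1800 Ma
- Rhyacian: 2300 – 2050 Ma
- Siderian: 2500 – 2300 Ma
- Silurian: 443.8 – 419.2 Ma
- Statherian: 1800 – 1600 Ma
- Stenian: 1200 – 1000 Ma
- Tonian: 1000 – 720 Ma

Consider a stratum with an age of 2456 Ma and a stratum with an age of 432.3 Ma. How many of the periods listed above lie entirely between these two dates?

The older date is 2456 Ma and the younger is 432.3 Ma.
Periods with start < 2456 and end > 432.3 Ma: Rhyacian (2300–2050), Orosirian (2050–1800), Statherian (1800–1600), Calymmian (1600–1400), Ectasian (1400–1200), Stenian (1200–1000), Tonian (1000–720), Cryogenian (720–635), Ediacaran (635–538.8), Cambrian (538.8–485.4), Ordovician (485.4–443.8).
That is 11 complete periods.

11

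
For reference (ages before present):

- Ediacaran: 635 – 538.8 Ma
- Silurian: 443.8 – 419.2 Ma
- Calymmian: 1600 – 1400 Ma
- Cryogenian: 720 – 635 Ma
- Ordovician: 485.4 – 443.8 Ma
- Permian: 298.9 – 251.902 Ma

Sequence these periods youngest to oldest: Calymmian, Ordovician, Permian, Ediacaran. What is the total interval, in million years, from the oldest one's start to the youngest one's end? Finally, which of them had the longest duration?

Start ages (Ma): Calymmian 1600, Ediacaran 635, Ordovician 485.4, Permian 298.9.
Ordered youngest to oldest: Permian, Ordovician, Ediacaran, Calymmian.
Span = 1600 − 251.902 = 1348.098 Myr.
Durations: Ordovician 41.6, Ediacaran 96.2, Calymmian 200, Permian 46.998 → longest is Calymmian (200 Myr).

Permian, Ordovician, Ediacaran, Calymmian; total span 1348.098 Myr; longest is Calymmian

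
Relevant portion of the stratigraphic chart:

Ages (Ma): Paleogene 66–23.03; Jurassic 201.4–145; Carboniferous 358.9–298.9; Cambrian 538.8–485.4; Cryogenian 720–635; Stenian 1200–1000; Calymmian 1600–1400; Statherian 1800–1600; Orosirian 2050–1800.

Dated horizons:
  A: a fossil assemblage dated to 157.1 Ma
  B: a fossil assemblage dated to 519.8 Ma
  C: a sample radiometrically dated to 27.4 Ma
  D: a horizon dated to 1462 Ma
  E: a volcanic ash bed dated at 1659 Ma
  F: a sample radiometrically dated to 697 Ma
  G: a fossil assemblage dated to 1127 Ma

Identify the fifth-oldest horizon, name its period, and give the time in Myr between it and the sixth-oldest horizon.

B, in the Cambrian; 362.7 million years to A

Larger Ma means older, so oldest first: E 1659 > D 1462 > G 1127 > F 697 > B 519.8 > A 157.1 > C 27.4.
Counting 5 along gives B (519.8 Ma); the excerpt puts that inside the Cambrian, 538.8–485.4 Ma.
Next in line is A (157.1 Ma), and 519.8 − 157.1 = 362.7 Myr.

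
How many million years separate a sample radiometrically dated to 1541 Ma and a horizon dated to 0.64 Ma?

1541 − 0.64 = 1540.36 million years.

1540.36 million years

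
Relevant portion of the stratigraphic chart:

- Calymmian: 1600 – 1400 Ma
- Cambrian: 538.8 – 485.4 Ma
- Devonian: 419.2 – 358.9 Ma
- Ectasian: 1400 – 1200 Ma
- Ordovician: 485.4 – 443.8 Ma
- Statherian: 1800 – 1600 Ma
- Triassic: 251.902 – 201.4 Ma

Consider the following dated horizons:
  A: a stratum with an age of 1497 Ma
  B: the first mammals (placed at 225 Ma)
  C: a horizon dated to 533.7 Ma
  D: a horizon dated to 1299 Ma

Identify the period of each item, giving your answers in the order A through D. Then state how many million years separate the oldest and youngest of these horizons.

A — Calymmian; B — Triassic; C — Cambrian; D — Ectasian; span 1272 million years

Match each age against the start–end ranges in the excerpt: A = 1497 Ma → Calymmian (1600–1400); B = 225 Ma → Triassic (251.902–201.4); C = 533.7 Ma → Cambrian (538.8–485.4); D = 1299 Ma → Ectasian (1400–1200).
The largest age is 1497 Ma and the smallest is 225 Ma; their difference is 1272 Myr.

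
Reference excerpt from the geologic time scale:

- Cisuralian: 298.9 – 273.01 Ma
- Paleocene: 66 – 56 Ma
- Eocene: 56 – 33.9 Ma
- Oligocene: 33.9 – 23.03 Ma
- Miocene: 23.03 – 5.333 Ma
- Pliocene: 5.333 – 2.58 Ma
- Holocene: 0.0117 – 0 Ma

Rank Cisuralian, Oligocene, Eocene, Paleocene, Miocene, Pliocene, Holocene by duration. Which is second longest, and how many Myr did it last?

Eocene, 22.1 million years

Durations: Cisuralian 25.89; Oligocene 10.87; Eocene 22.1; Paleocene 10; Miocene 17.697; Pliocene 2.753; Holocene 0.0117 Myr.
Sorted longest-first: Cisuralian (25.89), Eocene (22.1), Miocene (17.697), Oligocene (10.87), Paleocene (10), Pliocene (2.753), Holocene (0.0117).
The second longest is Eocene at 22.1 Myr.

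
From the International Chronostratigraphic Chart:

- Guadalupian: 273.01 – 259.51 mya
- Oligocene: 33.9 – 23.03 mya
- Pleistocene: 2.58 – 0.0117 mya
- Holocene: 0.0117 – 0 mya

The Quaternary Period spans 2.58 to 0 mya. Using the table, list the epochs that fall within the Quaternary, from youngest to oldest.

Holocene, Pleistocene

Epochs with both bounds inside 2.58–0 Ma: Holocene (0.0117–0), Pleistocene (2.58–0.0117).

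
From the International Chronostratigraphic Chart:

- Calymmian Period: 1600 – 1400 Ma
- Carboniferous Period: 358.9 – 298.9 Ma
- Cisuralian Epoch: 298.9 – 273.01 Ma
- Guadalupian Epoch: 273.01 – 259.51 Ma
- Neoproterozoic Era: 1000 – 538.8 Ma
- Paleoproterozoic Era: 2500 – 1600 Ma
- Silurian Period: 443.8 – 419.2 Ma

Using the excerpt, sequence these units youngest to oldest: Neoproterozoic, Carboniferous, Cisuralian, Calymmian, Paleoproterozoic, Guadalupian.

Read off each span (Ma): Neoproterozoic 1000–538.8; Carboniferous 358.9–298.9; Cisuralian 298.9–273.01; Calymmian 1600–1400; Paleoproterozoic 2500–1600; Guadalupian 273.01–259.51.
Larger Ma is older, so oldest→youngest is Paleoproterozoic, Calymmian, Neoproterozoic, Carboniferous, Cisuralian, Guadalupian; reverse it for youngest→oldest.

Guadalupian, Cisuralian, Carboniferous, Neoproterozoic, Calymmian, Paleoproterozoic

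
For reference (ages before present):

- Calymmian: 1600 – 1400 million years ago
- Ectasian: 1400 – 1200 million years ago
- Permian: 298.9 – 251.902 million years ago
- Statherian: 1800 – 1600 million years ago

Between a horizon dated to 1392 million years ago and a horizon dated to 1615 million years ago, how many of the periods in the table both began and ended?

1

The older date is 1615 Ma and the younger is 1392 Ma.
Periods with start < 1615 and end > 1392 Ma: Calymmian (1600–1400).
That is 1 complete period.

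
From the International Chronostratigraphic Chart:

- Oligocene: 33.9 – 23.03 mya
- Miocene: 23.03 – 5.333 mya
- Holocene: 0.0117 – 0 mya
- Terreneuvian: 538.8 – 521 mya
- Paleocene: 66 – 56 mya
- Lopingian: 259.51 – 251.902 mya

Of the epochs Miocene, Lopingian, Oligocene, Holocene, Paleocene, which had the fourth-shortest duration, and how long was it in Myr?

Durations: Miocene 17.697; Lopingian 7.608; Oligocene 10.87; Holocene 0.0117; Paleocene 10 Myr.
Sorted shortest-first: Holocene (0.0117), Lopingian (7.608), Paleocene (10), Oligocene (10.87), Miocene (17.697).
The fourth shortest is Oligocene at 10.87 Myr.

Oligocene, 10.87 million years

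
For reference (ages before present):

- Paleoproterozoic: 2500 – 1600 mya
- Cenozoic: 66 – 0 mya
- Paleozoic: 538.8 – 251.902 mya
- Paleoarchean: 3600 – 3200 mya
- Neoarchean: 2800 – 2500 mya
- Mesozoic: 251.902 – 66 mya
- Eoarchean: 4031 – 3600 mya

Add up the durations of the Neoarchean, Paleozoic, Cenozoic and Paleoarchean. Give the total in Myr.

1052.898 million years

Duration is start − end for each: (2800 − 2500) + (538.8 − 251.902) + (66 − 0) + (3600 − 3200).
That is 300 + 286.898 + 66 + 400, which totals 1052.898 million years.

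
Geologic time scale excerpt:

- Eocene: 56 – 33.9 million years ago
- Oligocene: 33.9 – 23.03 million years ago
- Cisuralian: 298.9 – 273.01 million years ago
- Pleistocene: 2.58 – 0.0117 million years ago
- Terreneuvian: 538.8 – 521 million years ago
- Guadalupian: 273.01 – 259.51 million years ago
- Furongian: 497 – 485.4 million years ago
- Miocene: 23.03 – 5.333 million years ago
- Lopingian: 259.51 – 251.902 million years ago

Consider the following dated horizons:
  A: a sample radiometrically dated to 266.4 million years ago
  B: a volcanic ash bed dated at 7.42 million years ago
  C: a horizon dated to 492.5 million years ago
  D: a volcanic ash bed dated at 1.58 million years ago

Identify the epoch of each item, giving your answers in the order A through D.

Match each age against the start–end ranges in the excerpt: A = 266.4 Ma → Guadalupian (273.01–259.51); B = 7.42 Ma → Miocene (23.03–5.333); C = 492.5 Ma → Furongian (497–485.4); D = 1.58 Ma → Pleistocene (2.58–0.0117).

A — Guadalupian; B — Miocene; C — Furongian; D — Pleistocene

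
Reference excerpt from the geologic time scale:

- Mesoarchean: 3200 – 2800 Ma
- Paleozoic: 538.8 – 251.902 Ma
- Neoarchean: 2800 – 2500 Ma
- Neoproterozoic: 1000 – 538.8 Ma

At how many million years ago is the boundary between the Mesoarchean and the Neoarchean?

The Mesoarchean ends and the Neoarchean begins at 2800 Ma.

2800 Ma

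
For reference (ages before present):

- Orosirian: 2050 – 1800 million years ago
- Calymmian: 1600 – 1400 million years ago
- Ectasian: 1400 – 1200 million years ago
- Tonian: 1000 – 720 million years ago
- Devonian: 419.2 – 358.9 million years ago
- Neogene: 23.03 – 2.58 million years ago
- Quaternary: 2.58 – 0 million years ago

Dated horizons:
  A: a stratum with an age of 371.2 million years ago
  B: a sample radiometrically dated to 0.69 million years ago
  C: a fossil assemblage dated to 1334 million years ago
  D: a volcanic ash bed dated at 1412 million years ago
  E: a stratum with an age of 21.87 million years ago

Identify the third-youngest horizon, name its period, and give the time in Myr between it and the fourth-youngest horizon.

Smaller Ma means younger, so youngest first: B 0.69 < E 21.87 < A 371.2 < C 1334 < D 1412.
Counting 3 along gives A (371.2 Ma); the excerpt puts that inside the Devonian, 419.2–358.9 Ma.
Next in line is C (1334 Ma), and 1334 − 371.2 = 962.8 Myr.

A, in the Devonian; 962.8 million years to C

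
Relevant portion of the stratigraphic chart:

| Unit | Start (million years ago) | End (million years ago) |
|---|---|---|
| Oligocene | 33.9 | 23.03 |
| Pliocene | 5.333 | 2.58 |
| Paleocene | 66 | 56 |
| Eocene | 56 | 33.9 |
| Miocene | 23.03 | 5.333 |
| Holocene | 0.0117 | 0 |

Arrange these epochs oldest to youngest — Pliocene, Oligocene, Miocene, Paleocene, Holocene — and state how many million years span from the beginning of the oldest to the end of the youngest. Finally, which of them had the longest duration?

Paleocene → Oligocene → Miocene → Pliocene → Holocene; total span 66 Myr; longest is Miocene

From the excerpt: Pliocene 5.333–2.58; Oligocene 33.9–23.03; Miocene 23.03–5.333; Paleocene 66–56; Holocene 0.0117–0 (Ma).
Larger Ma is earlier, so the oldest is Paleocene and the youngest is Holocene; oldest to youngest: Paleocene, Oligocene, Miocene, Pliocene, Holocene.
Oldest start 66 minus youngest end 0 gives 66 Myr overall.
Individual lengths (start − end): Paleocene 10; Pliocene 2.753; Oligocene 10.87; Miocene 17.697; Holocene 0.0117. The largest is Miocene at 17.697 Myr.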